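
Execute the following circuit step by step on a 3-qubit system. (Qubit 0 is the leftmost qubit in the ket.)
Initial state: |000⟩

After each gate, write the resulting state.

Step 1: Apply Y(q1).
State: i|010⟩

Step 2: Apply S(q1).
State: -|010⟩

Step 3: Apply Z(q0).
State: -|010⟩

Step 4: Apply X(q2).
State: -|011⟩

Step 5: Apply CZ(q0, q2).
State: -|011⟩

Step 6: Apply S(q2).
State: -i|011⟩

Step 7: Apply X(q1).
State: -i|001⟩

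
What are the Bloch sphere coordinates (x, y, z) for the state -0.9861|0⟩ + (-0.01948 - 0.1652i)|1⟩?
(0.03842, 0.3258, 0.9447)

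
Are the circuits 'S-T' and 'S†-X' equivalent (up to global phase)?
No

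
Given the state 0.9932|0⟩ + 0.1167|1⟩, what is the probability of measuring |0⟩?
0.9864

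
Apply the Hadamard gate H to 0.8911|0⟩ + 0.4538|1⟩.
0.951|0⟩ + 0.3092|1⟩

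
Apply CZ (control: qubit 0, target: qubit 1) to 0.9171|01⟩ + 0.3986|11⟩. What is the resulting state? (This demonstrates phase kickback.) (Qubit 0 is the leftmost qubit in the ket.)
0.9171|01⟩ - 0.3986|11⟩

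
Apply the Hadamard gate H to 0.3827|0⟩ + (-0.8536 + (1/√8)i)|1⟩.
(-0.333 + 0.25i)|0⟩ + (0.8742 - 0.25i)|1⟩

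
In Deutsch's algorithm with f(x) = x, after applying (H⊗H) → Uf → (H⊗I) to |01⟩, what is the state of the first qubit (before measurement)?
|1⟩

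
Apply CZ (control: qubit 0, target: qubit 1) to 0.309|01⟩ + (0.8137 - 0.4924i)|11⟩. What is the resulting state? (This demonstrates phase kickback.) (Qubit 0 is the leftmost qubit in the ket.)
0.309|01⟩ + (-0.8137 + 0.4924i)|11⟩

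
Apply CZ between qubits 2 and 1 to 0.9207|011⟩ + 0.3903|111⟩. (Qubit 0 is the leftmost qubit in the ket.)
-0.9207|011⟩ - 0.3903|111⟩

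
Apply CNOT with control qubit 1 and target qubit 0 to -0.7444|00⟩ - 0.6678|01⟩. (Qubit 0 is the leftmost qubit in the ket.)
-0.7444|00⟩ - 0.6678|11⟩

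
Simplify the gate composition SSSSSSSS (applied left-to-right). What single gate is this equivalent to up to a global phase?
I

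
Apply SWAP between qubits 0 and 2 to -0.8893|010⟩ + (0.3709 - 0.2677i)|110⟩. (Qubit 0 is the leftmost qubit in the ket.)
-0.8893|010⟩ + (0.3709 - 0.2677i)|011⟩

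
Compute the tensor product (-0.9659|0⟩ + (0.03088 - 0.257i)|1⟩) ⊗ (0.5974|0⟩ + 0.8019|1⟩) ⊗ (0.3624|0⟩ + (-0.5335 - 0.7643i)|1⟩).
-0.2091|000⟩ + (0.3078 + 0.441i)|001⟩ - 0.2807|010⟩ + (0.4132 + 0.592i)|011⟩ + (0.006685 - 0.05564i)|100⟩ + (-0.1272 + 0.06781i)|101⟩ + (0.008974 - 0.07469i)|110⟩ + (-0.1707 + 0.09102i)|111⟩

amp(|b₁b₂…⟩) = product of the factor amplitudes for bits b₁, b₂, …; only kets whose every factor amplitude is nonzero survive.
|000⟩: (-0.9659)(0.5974)(0.3624) = -0.2091
|001⟩: (-0.9659)(0.5974)(-0.5335 - 0.7643i) = (0.3078 + 0.441i)
|010⟩: (-0.9659)(0.8019)(0.3624) = -0.2807
|011⟩: (-0.9659)(0.8019)(-0.5335 - 0.7643i) = (0.4132 + 0.592i)
|100⟩: (0.03088 - 0.257i)(0.5974)(0.3624) = (0.006685 - 0.05564i)
|101⟩: (0.03088 - 0.257i)(0.5974)(-0.5335 - 0.7643i) = (-0.1272 + 0.06781i)
|110⟩: (0.03088 - 0.257i)(0.8019)(0.3624) = (0.008974 - 0.07469i)
|111⟩: (0.03088 - 0.257i)(0.8019)(-0.5335 - 0.7643i) = (-0.1707 + 0.09102i)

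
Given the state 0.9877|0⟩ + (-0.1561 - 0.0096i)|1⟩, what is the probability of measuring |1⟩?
0.02446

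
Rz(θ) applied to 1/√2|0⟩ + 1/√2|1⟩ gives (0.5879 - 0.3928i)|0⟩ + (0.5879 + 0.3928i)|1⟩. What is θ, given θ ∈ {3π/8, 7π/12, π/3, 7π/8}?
3π/8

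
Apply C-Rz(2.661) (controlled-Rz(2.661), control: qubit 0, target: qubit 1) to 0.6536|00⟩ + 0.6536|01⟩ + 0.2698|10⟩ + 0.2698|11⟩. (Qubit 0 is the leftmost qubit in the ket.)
0.6536|00⟩ + 0.6536|01⟩ + (0.06421 - 0.262i)|10⟩ + (0.06421 + 0.262i)|11⟩

C-Rz(2.661) leaves the control-|0⟩ kets |00⟩, |01⟩ unchanged and applies Rz(2.661) to qubit 1 on the control-|1⟩ pair (|10⟩, |11⟩).
Rz(2.661) = [[e^(−iθ/2), 0], [0, e^(iθ/2)]] with e^(±iθ/2) = cos(θ/2) ± i·sin(θ/2); θ = 2.661, cos(θ/2) ≈ 0.23799, sin(θ/2) ≈ 0.971267.
With a = amp(|10⟩) = 0.2698 and b = amp(|11⟩) = 0.2698:
new amp(|10⟩) = (0.23799 - 0.971267i)·a = (0.06421 - 0.262i)
new amp(|11⟩) = (0.23799 + 0.971267i)·b = (0.06421 + 0.262i)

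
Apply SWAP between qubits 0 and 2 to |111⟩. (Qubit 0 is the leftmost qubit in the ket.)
|111⟩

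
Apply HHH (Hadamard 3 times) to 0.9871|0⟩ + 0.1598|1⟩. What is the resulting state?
0.811|0⟩ + 0.585|1⟩

H² = I, so H^3 = H: a single Hadamard. With (a, b) = (0.9871, 0.1598), H gives ((a + b)/√2, (a − b)/√2) = (0.811, 0.585).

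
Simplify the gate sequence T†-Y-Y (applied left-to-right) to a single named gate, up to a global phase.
T†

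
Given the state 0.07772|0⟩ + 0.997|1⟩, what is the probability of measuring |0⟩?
0.00604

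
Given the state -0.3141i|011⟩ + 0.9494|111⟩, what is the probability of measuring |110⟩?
0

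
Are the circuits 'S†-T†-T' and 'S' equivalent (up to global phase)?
No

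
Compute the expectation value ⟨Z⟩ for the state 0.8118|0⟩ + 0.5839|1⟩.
0.3181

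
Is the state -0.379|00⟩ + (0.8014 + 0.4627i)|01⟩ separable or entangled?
Separable

Writing the state as a|00⟩ + b|01⟩ + c|10⟩ + d|11⟩, it is a product state iff ad − bc = 0.
Here (a, b, c, d) = (-0.379, (0.8014 + 0.4627i), 0, 0): ad − bc = (-0.379)(0) − (0.8014 + 0.4627i)(0) = 0, so the state is separable.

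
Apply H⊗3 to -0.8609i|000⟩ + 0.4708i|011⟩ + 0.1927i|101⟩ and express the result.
-0.06979i|000⟩ - 0.539i|001⟩ - 0.4027i|010⟩ - 0.2061i|011⟩ - 0.2061i|100⟩ - 0.4027i|101⟩ - 0.539i|110⟩ - 0.06979i|111⟩

H⊗3 gives amp(|y⟩) = (1/2√2) Σ_x (−1)^(x·y) amp(|x⟩), where x·y is the number of positions in which both x and y have a 1.
|000⟩: (-0.8609i + 0.4708i + 0.1927i)/(2√2) = -0.06979i
|001⟩: (-0.8609i - 0.4708i - 0.1927i)/(2√2) = -0.539i
|010⟩: (-0.8609i - 0.4708i + 0.1927i)/(2√2) = -0.4027i
|011⟩: (-0.8609i + 0.4708i - 0.1927i)/(2√2) = -0.2061i
|100⟩: (-0.8609i + 0.4708i - 0.1927i)/(2√2) = -0.2061i
|101⟩: (-0.8609i - 0.4708i + 0.1927i)/(2√2) = -0.4027i
|110⟩: (-0.8609i - 0.4708i - 0.1927i)/(2√2) = -0.539i
|111⟩: (-0.8609i + 0.4708i + 0.1927i)/(2√2) = -0.06979i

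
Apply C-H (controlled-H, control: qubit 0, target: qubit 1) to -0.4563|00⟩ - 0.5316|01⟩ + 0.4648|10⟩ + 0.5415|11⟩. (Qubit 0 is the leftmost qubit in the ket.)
-0.4563|00⟩ - 0.5316|01⟩ + 0.7116|10⟩ - 0.05424|11⟩

C-H leaves the control-|0⟩ kets |00⟩, |01⟩ unchanged and applies H to qubit 1 on the control-|1⟩ pair (|10⟩, |11⟩).
H = [[1/√2, 1/√2], [1/√2, -1/√2]].
With a = amp(|10⟩) = 0.4648 and b = amp(|11⟩) = 0.5415:
new amp(|10⟩) = (1/√2)·a + (1/√2)·b = 0.7116
new amp(|11⟩) = (1/√2)·a + (-1/√2)·b = -0.05424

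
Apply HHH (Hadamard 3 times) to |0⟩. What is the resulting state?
1/√2|0⟩ + 1/√2|1⟩

H² = I, so H^3 = H: a single Hadamard. With (a, b) = (1, 0), H gives ((a + b)/√2, (a − b)/√2) = (1/√2, 1/√2).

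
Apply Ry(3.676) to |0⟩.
-0.264|0⟩ + 0.9645|1⟩

Ry(3.676) = [[cos(θ/2), −sin(θ/2)], [sin(θ/2), cos(θ/2)]]; θ = 3.676, cos(θ/2) ≈ -0.264035, sin(θ/2) ≈ 0.964513.
With a = amp(|0⟩) = 1 and b = amp(|1⟩) = 0:
new amp(|0⟩) = (-0.264035)·a + (-0.964513)·b = -0.264
new amp(|1⟩) = (0.964513)·a + (-0.264035)·b = 0.9645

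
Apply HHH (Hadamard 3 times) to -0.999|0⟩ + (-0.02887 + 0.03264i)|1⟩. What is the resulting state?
(-0.7268 + 0.02308i)|0⟩ + (-0.686 - 0.02308i)|1⟩

H² = I, so H^3 = H: a single Hadamard. With (a, b) = (-0.999, (-0.02887 + 0.03264i)), H gives ((a + b)/√2, (a − b)/√2) = ((-0.7268 + 0.02308i), (-0.686 - 0.02308i)).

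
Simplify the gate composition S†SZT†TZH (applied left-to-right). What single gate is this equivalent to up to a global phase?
H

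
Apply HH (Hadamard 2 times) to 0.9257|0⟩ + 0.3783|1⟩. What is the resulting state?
0.9257|0⟩ + 0.3783|1⟩

H² = I, so an even number of Hadamards cancels: H^2 = I and the state is unchanged.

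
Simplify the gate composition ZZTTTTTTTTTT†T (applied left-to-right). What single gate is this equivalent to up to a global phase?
T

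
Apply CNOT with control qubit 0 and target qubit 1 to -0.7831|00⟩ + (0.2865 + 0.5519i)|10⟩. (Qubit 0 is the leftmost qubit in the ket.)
-0.7831|00⟩ + (0.2865 + 0.5519i)|11⟩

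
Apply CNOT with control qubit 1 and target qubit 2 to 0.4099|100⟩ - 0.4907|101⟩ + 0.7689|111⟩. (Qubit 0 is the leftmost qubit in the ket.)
0.4099|100⟩ - 0.4907|101⟩ + 0.7689|110⟩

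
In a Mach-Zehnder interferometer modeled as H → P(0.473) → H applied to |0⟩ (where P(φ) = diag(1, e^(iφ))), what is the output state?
(0.9451 + 0.2278i)|0⟩ + (0.0549 - 0.2278i)|1⟩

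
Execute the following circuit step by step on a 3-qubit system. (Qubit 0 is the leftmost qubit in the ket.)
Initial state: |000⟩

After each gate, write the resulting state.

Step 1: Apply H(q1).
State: 1/√2|000⟩ + 1/√2|010⟩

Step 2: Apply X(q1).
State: 1/√2|000⟩ + 1/√2|010⟩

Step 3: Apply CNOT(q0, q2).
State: 1/√2|000⟩ + 1/√2|010⟩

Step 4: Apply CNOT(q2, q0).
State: 1/√2|000⟩ + 1/√2|010⟩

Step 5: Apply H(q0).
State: 1/2|000⟩ + 1/2|010⟩ + 1/2|100⟩ + 1/2|110⟩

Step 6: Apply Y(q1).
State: -(1/2)i|000⟩ + (1/2)i|010⟩ - (1/2)i|100⟩ + (1/2)i|110⟩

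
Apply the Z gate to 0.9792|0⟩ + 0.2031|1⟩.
0.9792|0⟩ - 0.2031|1⟩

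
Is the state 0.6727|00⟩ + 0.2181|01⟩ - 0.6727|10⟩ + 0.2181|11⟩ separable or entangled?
Entangled

Writing the state as a|00⟩ + b|01⟩ + c|10⟩ + d|11⟩, it is a product state iff ad − bc = 0.
Here (a, b, c, d) = (0.6727, 0.2181, -0.6727, 0.2181): ad − bc = (0.6727)(0.2181) − (0.2181)(-0.6727) = 0.2934 ≠ 0, so the state is entangled.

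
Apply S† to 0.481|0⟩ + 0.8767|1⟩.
0.481|0⟩ - 0.8767i|1⟩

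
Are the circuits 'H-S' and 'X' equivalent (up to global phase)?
No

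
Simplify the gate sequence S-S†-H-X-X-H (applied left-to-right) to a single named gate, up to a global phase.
I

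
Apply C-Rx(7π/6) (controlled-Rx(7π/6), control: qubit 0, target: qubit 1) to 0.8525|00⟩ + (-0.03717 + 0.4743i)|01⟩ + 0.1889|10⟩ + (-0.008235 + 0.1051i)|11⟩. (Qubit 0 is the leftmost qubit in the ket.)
0.8525|00⟩ + (-0.03717 + 0.4743i)|01⟩ + (0.05263 + 0.007954i)|10⟩ + (0.002131 - 0.2097i)|11⟩

C-Rx(7π/6) leaves the control-|0⟩ kets |00⟩, |01⟩ unchanged and applies Rx(7π/6) to qubit 1 on the control-|1⟩ pair (|10⟩, |11⟩).
Rx(7π/6) = [[cos(θ/2), −i·sin(θ/2)], [−i·sin(θ/2), cos(θ/2)]]; θ = 7π/6, cos(θ/2) ≈ -0.258819, sin(θ/2) ≈ 0.965926.
With a = amp(|10⟩) = 0.1889 and b = amp(|11⟩) = (-0.008235 + 0.1051i):
new amp(|10⟩) = (-0.258819)·a + (-0.965926i)·b = (0.05263 + 0.007954i)
new amp(|11⟩) = (-0.965926i)·a + (-0.258819)·b = (0.002131 - 0.2097i)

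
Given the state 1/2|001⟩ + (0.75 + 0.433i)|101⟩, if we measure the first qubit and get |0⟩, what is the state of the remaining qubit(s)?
|01⟩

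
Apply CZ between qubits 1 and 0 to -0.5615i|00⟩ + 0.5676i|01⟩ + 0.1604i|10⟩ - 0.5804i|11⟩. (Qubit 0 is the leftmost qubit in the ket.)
-0.5615i|00⟩ + 0.5676i|01⟩ + 0.1604i|10⟩ + 0.5804i|11⟩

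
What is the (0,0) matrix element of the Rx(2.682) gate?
0.2278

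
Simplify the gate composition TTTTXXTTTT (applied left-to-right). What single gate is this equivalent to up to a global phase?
I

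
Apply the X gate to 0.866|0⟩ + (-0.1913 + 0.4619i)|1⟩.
(-0.1913 + 0.4619i)|0⟩ + 0.866|1⟩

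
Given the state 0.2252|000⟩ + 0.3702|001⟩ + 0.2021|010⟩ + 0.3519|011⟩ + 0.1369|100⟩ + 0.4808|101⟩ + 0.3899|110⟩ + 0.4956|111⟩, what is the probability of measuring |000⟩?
0.05072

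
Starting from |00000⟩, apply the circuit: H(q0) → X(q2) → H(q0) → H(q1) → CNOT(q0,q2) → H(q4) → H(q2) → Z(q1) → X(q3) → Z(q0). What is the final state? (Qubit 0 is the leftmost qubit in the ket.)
1/√8|00010⟩ + 1/√8|00011⟩ - 1/√8|00110⟩ - 1/√8|00111⟩ - 1/√8|01010⟩ - 1/√8|01011⟩ + 1/√8|01110⟩ + 1/√8|01111⟩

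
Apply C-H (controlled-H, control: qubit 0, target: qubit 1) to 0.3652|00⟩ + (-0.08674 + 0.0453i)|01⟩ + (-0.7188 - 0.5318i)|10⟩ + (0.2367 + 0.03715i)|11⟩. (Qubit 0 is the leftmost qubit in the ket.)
0.3652|00⟩ + (-0.08674 + 0.0453i)|01⟩ + (-0.3409 - 0.3498i)|10⟩ + (-0.6756 - 0.4023i)|11⟩

C-H leaves the control-|0⟩ kets |00⟩, |01⟩ unchanged and applies H to qubit 1 on the control-|1⟩ pair (|10⟩, |11⟩).
H = [[1/√2, 1/√2], [1/√2, -1/√2]].
With a = amp(|10⟩) = (-0.7188 - 0.5318i) and b = amp(|11⟩) = (0.2367 + 0.03715i):
new amp(|10⟩) = (1/√2)·a + (1/√2)·b = (-0.3409 - 0.3498i)
new amp(|11⟩) = (1/√2)·a + (-1/√2)·b = (-0.6756 - 0.4023i)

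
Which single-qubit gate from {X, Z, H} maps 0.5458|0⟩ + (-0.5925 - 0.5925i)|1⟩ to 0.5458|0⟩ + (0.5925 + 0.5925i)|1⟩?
Z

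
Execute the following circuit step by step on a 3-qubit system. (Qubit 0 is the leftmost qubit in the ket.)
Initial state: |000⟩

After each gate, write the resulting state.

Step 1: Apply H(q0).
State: 1/√2|000⟩ + 1/√2|100⟩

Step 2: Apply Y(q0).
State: -(1/√2)i|000⟩ + (1/√2)i|100⟩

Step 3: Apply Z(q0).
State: -(1/√2)i|000⟩ - (1/√2)i|100⟩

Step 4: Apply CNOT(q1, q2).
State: -(1/√2)i|000⟩ - (1/√2)i|100⟩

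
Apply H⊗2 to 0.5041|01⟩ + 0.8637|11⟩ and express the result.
0.6839|00⟩ - 0.6839|01⟩ - 0.1798|10⟩ + 0.1798|11⟩

H⊗2 gives amp(|y⟩) = (1/2) Σ_x (−1)^(x·y) amp(|x⟩), where x·y is the number of positions in which both x and y have a 1.
|00⟩: (0.5041 + 0.8637)/2 = 0.6839
|01⟩: (-0.5041 - 0.8637)/2 = -0.6839
|10⟩: (0.5041 - 0.8637)/2 = -0.1798
|11⟩: (-0.5041 + 0.8637)/2 = 0.1798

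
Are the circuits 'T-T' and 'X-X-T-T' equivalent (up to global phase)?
Yes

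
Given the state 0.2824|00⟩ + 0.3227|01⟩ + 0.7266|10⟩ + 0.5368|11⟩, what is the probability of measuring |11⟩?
0.2882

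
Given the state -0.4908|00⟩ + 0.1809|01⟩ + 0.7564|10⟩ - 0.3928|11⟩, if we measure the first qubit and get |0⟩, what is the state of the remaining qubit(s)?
-0.9383|0⟩ + 0.3458|1⟩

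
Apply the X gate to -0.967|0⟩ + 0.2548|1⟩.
0.2548|0⟩ - 0.967|1⟩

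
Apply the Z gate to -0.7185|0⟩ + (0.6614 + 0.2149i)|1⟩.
-0.7185|0⟩ + (-0.6614 - 0.2149i)|1⟩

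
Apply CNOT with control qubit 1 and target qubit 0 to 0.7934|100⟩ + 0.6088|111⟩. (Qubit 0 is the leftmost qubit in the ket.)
0.6088|011⟩ + 0.7934|100⟩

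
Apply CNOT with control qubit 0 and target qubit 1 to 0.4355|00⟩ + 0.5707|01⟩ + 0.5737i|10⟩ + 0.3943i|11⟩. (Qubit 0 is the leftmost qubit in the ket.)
0.4355|00⟩ + 0.5707|01⟩ + 0.3943i|10⟩ + 0.5737i|11⟩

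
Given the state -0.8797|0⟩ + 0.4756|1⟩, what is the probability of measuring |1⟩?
0.2262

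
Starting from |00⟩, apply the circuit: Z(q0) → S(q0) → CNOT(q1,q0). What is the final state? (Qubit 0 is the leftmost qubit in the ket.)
|00⟩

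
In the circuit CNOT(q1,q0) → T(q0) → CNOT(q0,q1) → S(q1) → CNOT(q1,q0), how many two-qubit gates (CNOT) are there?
3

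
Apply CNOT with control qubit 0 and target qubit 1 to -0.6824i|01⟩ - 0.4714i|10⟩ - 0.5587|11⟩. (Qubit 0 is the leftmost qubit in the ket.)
-0.6824i|01⟩ - 0.5587|10⟩ - 0.4714i|11⟩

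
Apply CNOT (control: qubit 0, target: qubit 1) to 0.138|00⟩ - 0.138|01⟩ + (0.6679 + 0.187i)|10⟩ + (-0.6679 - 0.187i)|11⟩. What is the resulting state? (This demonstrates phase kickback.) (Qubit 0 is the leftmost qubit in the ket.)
0.138|00⟩ - 0.138|01⟩ + (-0.6679 - 0.187i)|10⟩ + (0.6679 + 0.187i)|11⟩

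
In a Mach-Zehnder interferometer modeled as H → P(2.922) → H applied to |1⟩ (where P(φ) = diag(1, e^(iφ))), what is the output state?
(0.988 - 0.1089i)|0⟩ + (0.01201 + 0.1089i)|1⟩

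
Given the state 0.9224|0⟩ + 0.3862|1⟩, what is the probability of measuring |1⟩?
0.1492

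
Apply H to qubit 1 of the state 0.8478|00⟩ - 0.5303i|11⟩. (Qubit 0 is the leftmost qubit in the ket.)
0.5995|00⟩ + 0.5995|01⟩ - 0.375i|10⟩ + 0.375i|11⟩

H on qubit 1 mixes each pair of kets that differ only in qubit 1: amplitudes (a, b) of (|…0…⟩, |…1…⟩) become ((a + b)/√2, (a − b)/√2). Kets absent from the input have amplitude 0.
(|00⟩, |01⟩): (a, b) = (0.8478, 0) → (0.5995, 0.5995)
(|10⟩, |11⟩): (a, b) = (0, -0.5303i) → (-0.375i, 0.375i)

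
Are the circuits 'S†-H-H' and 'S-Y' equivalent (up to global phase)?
No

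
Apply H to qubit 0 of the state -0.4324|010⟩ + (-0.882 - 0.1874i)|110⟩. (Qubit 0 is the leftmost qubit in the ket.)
(-0.9294 - 0.1325i)|010⟩ + (0.3179 + 0.1325i)|110⟩

H on qubit 0 mixes each pair of kets that differ only in qubit 0: amplitudes (a, b) of (|…0…⟩, |…1…⟩) become ((a + b)/√2, (a − b)/√2). Kets absent from the input have amplitude 0.
(|010⟩, |110⟩): (a, b) = (-0.4324, (-0.882 - 0.1874i)) → ((-0.9294 - 0.1325i), (0.3179 + 0.1325i))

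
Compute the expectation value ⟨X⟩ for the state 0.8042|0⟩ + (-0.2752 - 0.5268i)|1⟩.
-0.4426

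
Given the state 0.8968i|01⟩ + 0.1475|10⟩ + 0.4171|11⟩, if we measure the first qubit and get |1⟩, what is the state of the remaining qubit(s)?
0.3334|0⟩ + 0.9428|1⟩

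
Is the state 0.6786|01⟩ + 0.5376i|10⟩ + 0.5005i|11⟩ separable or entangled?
Entangled

Writing the state as a|00⟩ + b|01⟩ + c|10⟩ + d|11⟩, it is a product state iff ad − bc = 0.
Here (a, b, c, d) = (0, 0.6786, 0.5376i, 0.5005i): ad − bc = (0)(0.5005i) − (0.6786)(0.5376i) = -0.3648i ≠ 0, so the state is entangled.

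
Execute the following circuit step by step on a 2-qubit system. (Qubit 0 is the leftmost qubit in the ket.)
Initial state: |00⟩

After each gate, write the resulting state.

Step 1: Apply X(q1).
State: |01⟩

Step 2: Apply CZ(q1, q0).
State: |01⟩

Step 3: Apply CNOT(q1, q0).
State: |11⟩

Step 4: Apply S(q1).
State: i|11⟩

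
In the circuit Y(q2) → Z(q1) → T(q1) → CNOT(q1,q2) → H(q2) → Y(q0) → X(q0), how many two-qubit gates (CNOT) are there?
1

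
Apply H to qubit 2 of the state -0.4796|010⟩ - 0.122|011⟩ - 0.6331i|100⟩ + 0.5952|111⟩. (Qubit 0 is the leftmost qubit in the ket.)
-0.4254|010⟩ - 0.2529|011⟩ - 0.4477i|100⟩ - 0.4477i|101⟩ + 0.4209|110⟩ - 0.4209|111⟩

H on qubit 2 mixes each pair of kets that differ only in qubit 2: amplitudes (a, b) of (|…0…⟩, |…1…⟩) become ((a + b)/√2, (a − b)/√2). Kets absent from the input have amplitude 0.
(|010⟩, |011⟩): (a, b) = (-0.4796, -0.122) → (-0.4254, -0.2529)
(|100⟩, |101⟩): (a, b) = (-0.6331i, 0) → (-0.4477i, -0.4477i)
(|110⟩, |111⟩): (a, b) = (0, 0.5952) → (0.4209, -0.4209)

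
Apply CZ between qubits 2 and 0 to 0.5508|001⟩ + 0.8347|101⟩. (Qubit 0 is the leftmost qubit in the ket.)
0.5508|001⟩ - 0.8347|101⟩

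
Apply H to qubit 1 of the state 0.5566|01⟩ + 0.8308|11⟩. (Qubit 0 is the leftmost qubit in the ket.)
0.3936|00⟩ - 0.3936|01⟩ + 0.5875|10⟩ - 0.5875|11⟩

H on qubit 1 mixes each pair of kets that differ only in qubit 1: amplitudes (a, b) of (|…0…⟩, |…1…⟩) become ((a + b)/√2, (a − b)/√2). Kets absent from the input have amplitude 0.
(|00⟩, |01⟩): (a, b) = (0, 0.5566) → (0.3936, -0.3936)
(|10⟩, |11⟩): (a, b) = (0, 0.8308) → (0.5875, -0.5875)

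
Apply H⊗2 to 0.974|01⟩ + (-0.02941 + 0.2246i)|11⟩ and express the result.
(0.4723 + 0.1123i)|00⟩ + (-0.4723 - 0.1123i)|01⟩ + (0.5017 - 0.1123i)|10⟩ + (-0.5017 + 0.1123i)|11⟩

H⊗2 gives amp(|y⟩) = (1/2) Σ_x (−1)^(x·y) amp(|x⟩), where x·y is the number of positions in which both x and y have a 1.
|00⟩: (0.974 + (-0.02941 + 0.2246i))/2 = (0.4723 + 0.1123i)
|01⟩: (-0.974 - (-0.02941 + 0.2246i))/2 = (-0.4723 - 0.1123i)
|10⟩: (0.974 - (-0.02941 + 0.2246i))/2 = (0.5017 - 0.1123i)
|11⟩: (-0.974 + (-0.02941 + 0.2246i))/2 = (-0.5017 + 0.1123i)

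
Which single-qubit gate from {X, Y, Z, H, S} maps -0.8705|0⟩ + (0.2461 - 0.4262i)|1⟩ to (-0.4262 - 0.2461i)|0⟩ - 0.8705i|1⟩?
Y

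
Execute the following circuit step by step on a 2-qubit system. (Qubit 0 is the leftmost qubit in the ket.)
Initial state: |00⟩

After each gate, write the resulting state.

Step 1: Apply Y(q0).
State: i|10⟩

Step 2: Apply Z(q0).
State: -i|10⟩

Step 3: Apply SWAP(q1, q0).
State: -i|01⟩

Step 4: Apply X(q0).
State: -i|11⟩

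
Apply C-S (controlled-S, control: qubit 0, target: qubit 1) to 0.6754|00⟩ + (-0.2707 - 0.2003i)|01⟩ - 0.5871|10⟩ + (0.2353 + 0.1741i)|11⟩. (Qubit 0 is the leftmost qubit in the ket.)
0.6754|00⟩ + (-0.2707 - 0.2003i)|01⟩ - 0.5871|10⟩ + (-0.1741 + 0.2353i)|11⟩

C-S leaves the control-|0⟩ kets |00⟩, |01⟩ unchanged and applies S to qubit 1 on the control-|1⟩ pair (|10⟩, |11⟩).
S = [[1, 0], [0, i]].
With a = amp(|10⟩) = -0.5871 and b = amp(|11⟩) = (0.2353 + 0.1741i):
new amp(|10⟩) = (1)·a = -0.5871
new amp(|11⟩) = (i)·b = (-0.1741 + 0.2353i)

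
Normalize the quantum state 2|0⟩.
|0⟩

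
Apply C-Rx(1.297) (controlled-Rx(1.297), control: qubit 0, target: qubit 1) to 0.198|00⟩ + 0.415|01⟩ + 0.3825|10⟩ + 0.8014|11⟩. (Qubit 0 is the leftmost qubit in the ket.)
0.198|00⟩ + 0.415|01⟩ + (0.3048 - 0.484i)|10⟩ + (0.6387 - 0.231i)|11⟩

C-Rx(1.297) leaves the control-|0⟩ kets |00⟩, |01⟩ unchanged and applies Rx(1.297) to qubit 1 on the control-|1⟩ pair (|10⟩, |11⟩).
Rx(1.297) = [[cos(θ/2), −i·sin(θ/2)], [−i·sin(θ/2), cos(θ/2)]]; θ = 1.297, cos(θ/2) ≈ 0.796991, sin(θ/2) ≈ 0.603992.
With a = amp(|10⟩) = 0.3825 and b = amp(|11⟩) = 0.8014:
new amp(|10⟩) = (0.796991)·a + (-0.603992i)·b = (0.3048 - 0.484i)
new amp(|11⟩) = (-0.603992i)·a + (0.796991)·b = (0.6387 - 0.231i)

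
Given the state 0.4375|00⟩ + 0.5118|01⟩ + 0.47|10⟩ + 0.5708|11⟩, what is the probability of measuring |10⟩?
0.2209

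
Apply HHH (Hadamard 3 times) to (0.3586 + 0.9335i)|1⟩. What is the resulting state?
(0.2536 + 0.6601i)|0⟩ + (-0.2536 - 0.6601i)|1⟩

H² = I, so H^3 = H: a single Hadamard. With (a, b) = (0, (0.3586 + 0.9335i)), H gives ((a + b)/√2, (a − b)/√2) = ((0.2536 + 0.6601i), (-0.2536 - 0.6601i)).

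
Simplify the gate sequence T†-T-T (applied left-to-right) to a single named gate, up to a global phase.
T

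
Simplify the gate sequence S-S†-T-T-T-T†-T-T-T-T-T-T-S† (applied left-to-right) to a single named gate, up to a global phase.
S†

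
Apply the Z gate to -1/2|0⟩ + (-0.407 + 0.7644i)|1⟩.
-1/2|0⟩ + (0.407 - 0.7644i)|1⟩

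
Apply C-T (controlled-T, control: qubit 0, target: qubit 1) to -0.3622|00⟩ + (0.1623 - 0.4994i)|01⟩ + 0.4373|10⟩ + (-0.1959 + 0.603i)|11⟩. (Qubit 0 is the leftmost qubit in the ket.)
-0.3622|00⟩ + (0.1623 - 0.4994i)|01⟩ + 0.4373|10⟩ + (-0.5649 + 0.2879i)|11⟩

C-T leaves the control-|0⟩ kets |00⟩, |01⟩ unchanged and applies T to qubit 1 on the control-|1⟩ pair (|10⟩, |11⟩).
T = [[1, 0], [0, (1/√2 + (1/√2)i)]].
With a = amp(|10⟩) = 0.4373 and b = amp(|11⟩) = (-0.1959 + 0.603i):
new amp(|10⟩) = (1)·a = 0.4373
new amp(|11⟩) = (1/√2 + (1/√2)i)·b = (-0.5649 + 0.2879i)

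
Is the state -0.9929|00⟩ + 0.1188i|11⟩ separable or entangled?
Entangled

Writing the state as a|00⟩ + b|01⟩ + c|10⟩ + d|11⟩, it is a product state iff ad − bc = 0.
Here (a, b, c, d) = (-0.9929, 0, 0, 0.1188i): ad − bc = (-0.9929)(0.1188i) − (0)(0) = -0.118i ≠ 0, so the state is entangled.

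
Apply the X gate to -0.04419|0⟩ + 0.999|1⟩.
0.999|0⟩ - 0.04419|1⟩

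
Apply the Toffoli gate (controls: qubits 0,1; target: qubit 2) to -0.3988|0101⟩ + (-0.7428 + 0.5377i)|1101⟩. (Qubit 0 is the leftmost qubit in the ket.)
-0.3988|0101⟩ + (-0.7428 + 0.5377i)|1111⟩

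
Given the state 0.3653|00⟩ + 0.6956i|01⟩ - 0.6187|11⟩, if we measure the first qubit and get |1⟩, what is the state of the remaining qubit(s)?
-|1⟩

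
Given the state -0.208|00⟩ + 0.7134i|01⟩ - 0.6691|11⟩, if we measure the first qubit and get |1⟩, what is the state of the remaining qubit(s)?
-|1⟩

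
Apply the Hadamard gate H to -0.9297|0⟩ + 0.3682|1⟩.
-0.397|0⟩ - 0.9178|1⟩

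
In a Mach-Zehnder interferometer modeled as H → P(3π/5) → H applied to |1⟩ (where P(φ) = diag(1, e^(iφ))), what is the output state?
(0.6545 - 0.4755i)|0⟩ + (0.3455 + 0.4755i)|1⟩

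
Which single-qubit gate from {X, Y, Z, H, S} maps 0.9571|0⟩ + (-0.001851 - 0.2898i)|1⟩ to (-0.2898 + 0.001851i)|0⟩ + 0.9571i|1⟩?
Y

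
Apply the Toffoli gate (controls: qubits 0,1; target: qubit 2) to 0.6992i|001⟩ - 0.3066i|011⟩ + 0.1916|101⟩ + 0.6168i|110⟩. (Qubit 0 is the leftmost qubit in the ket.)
0.6992i|001⟩ - 0.3066i|011⟩ + 0.1916|101⟩ + 0.6168i|111⟩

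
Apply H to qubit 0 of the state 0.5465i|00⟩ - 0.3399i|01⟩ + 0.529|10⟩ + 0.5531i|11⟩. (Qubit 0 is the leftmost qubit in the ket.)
(0.3741 + 0.3864i)|00⟩ + 0.1508i|01⟩ + (-0.3741 + 0.3864i)|10⟩ - 0.6314i|11⟩

H on qubit 0 mixes each pair of kets that differ only in qubit 0: amplitudes (a, b) of (|…0…⟩, |…1…⟩) become ((a + b)/√2, (a − b)/√2). Kets absent from the input have amplitude 0.
(|00⟩, |10⟩): (a, b) = (0.5465i, 0.529) → ((0.3741 + 0.3864i), (-0.3741 + 0.3864i))
(|01⟩, |11⟩): (a, b) = (-0.3399i, 0.5531i) → (0.1508i, -0.6314i)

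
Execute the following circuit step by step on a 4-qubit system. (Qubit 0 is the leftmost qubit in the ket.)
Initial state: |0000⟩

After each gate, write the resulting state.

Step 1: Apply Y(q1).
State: i|0100⟩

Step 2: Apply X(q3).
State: i|0101⟩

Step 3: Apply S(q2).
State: i|0101⟩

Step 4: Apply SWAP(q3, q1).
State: i|0101⟩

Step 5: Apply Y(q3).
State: |0100⟩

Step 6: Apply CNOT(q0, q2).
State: |0100⟩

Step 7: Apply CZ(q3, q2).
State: |0100⟩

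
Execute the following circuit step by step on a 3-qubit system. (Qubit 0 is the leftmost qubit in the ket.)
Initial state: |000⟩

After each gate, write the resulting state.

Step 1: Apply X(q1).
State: |010⟩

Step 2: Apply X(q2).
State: |011⟩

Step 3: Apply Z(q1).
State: -|011⟩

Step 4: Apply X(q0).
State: -|111⟩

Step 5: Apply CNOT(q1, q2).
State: -|110⟩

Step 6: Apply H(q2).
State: -1/√2|110⟩ - 1/√2|111⟩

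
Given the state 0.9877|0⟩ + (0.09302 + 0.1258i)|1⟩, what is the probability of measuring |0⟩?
0.9756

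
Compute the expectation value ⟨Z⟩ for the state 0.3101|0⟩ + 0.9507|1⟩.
-0.8077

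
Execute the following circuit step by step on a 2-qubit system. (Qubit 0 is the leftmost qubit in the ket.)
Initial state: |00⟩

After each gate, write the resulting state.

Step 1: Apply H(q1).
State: 1/√2|00⟩ + 1/√2|01⟩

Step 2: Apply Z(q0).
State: 1/√2|00⟩ + 1/√2|01⟩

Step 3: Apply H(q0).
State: 1/2|00⟩ + 1/2|01⟩ + 1/2|10⟩ + 1/2|11⟩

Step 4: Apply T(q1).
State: 1/2|00⟩ + (1/√8 + (1/√8)i)|01⟩ + 1/2|10⟩ + (1/√8 + (1/√8)i)|11⟩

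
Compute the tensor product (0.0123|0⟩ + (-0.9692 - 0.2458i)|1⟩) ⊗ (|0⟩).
0.0123|00⟩ + (-0.9692 - 0.2458i)|10⟩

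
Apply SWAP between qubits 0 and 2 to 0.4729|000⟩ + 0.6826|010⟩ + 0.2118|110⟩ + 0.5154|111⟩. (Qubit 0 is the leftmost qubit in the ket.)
0.4729|000⟩ + 0.6826|010⟩ + 0.2118|011⟩ + 0.5154|111⟩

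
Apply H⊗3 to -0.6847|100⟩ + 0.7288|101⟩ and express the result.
0.01559|000⟩ - 0.4997|001⟩ + 0.01559|010⟩ - 0.4997|011⟩ - 0.01559|100⟩ + 0.4997|101⟩ - 0.01559|110⟩ + 0.4997|111⟩

H⊗3 gives amp(|y⟩) = (1/2√2) Σ_x (−1)^(x·y) amp(|x⟩), where x·y is the number of positions in which both x and y have a 1.
|000⟩: (-0.6847 + 0.7288)/(2√2) = 0.01559
|001⟩: (-0.6847 - 0.7288)/(2√2) = -0.4997
|010⟩: (-0.6847 + 0.7288)/(2√2) = 0.01559
|011⟩: (-0.6847 - 0.7288)/(2√2) = -0.4997
|100⟩: (0.6847 - 0.7288)/(2√2) = -0.01559
|101⟩: (0.6847 + 0.7288)/(2√2) = 0.4997
|110⟩: (0.6847 - 0.7288)/(2√2) = -0.01559
|111⟩: (0.6847 + 0.7288)/(2√2) = 0.4997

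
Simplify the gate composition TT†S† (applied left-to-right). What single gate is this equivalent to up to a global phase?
S†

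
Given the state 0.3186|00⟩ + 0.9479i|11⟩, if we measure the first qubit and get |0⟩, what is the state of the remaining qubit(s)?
|0⟩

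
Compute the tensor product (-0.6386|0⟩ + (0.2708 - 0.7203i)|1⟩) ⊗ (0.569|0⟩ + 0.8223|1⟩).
-0.3634|00⟩ - 0.5251|01⟩ + (0.1541 - 0.4099i)|10⟩ + (0.2227 - 0.5923i)|11⟩

amp(|b₁b₂…⟩) = product of the factor amplitudes for bits b₁, b₂, …; only kets whose every factor amplitude is nonzero survive.
|00⟩: (-0.6386)(0.569) = -0.3634
|01⟩: (-0.6386)(0.8223) = -0.5251
|10⟩: (0.2708 - 0.7203i)(0.569) = (0.1541 - 0.4099i)
|11⟩: (0.2708 - 0.7203i)(0.8223) = (0.2227 - 0.5923i)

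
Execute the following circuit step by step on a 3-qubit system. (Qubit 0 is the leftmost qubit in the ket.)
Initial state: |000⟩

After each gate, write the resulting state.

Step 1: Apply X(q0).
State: |100⟩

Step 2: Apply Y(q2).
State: i|101⟩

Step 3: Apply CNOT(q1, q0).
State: i|101⟩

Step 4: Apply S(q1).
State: i|101⟩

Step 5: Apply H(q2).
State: (1/√2)i|100⟩ - (1/√2)i|101⟩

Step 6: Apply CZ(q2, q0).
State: (1/√2)i|100⟩ + (1/√2)i|101⟩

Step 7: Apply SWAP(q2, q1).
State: (1/√2)i|100⟩ + (1/√2)i|110⟩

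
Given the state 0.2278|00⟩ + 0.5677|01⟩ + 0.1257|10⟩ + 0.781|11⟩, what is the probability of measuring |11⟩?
0.61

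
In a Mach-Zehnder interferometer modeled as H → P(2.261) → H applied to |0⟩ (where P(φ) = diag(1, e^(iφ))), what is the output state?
(0.1817 + 0.3856i)|0⟩ + (0.8183 - 0.3856i)|1⟩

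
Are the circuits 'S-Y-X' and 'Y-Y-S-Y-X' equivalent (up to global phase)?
Yes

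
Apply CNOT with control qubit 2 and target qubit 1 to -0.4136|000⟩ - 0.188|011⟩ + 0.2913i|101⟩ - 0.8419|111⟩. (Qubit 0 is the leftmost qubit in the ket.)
-0.4136|000⟩ - 0.188|001⟩ - 0.8419|101⟩ + 0.2913i|111⟩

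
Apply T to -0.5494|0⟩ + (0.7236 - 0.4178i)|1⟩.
-0.5494|0⟩ + (0.8071 + 0.2162i)|1⟩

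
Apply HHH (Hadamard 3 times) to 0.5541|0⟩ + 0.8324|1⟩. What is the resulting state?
0.9804|0⟩ - 0.1968|1⟩

H² = I, so H^3 = H: a single Hadamard. With (a, b) = (0.5541, 0.8324), H gives ((a + b)/√2, (a − b)/√2) = (0.9804, -0.1968).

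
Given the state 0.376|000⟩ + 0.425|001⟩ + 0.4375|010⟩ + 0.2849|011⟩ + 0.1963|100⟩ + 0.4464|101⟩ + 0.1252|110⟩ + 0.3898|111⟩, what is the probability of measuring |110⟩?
0.01568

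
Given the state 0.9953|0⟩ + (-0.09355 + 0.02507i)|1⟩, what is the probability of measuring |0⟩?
0.9906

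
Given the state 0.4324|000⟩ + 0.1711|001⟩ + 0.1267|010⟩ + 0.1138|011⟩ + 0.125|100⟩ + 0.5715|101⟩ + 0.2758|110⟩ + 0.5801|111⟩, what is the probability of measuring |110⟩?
0.07607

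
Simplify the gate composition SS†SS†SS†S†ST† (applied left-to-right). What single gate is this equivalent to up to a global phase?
T†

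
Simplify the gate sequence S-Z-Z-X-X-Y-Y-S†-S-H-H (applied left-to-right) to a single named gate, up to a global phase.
S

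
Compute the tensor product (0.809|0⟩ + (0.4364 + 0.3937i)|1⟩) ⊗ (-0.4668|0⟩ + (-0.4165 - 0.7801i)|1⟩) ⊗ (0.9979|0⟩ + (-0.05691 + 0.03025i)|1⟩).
-0.3768|000⟩ + (0.02149 - 0.01142i)|001⟩ + (-0.3362 - 0.6298i)|010⟩ + (0.03827 + 0.02572i)|011⟩ + (-0.2033 - 0.1834i)|100⟩ + (0.01715 + 0.004297i)|101⟩ + (0.1251 - 0.5034i)|110⟩ + (0.008124 + 0.0325i)|111⟩

amp(|b₁b₂…⟩) = product of the factor amplitudes for bits b₁, b₂, …; only kets whose every factor amplitude is nonzero survive.
|000⟩: (0.809)(-0.4668)(0.9979) = -0.3768
|001⟩: (0.809)(-0.4668)(-0.05691 + 0.03025i) = (0.02149 - 0.01142i)
|010⟩: (0.809)(-0.4165 - 0.7801i)(0.9979) = (-0.3362 - 0.6298i)
|011⟩: (0.809)(-0.4165 - 0.7801i)(-0.05691 + 0.03025i) = (0.03827 + 0.02572i)
|100⟩: (0.4364 + 0.3937i)(-0.4668)(0.9979) = (-0.2033 - 0.1834i)
|101⟩: (0.4364 + 0.3937i)(-0.4668)(-0.05691 + 0.03025i) = (0.01715 + 0.004297i)
|110⟩: (0.4364 + 0.3937i)(-0.4165 - 0.7801i)(0.9979) = (0.1251 - 0.5034i)
|111⟩: (0.4364 + 0.3937i)(-0.4165 - 0.7801i)(-0.05691 + 0.03025i) = (0.008124 + 0.0325i)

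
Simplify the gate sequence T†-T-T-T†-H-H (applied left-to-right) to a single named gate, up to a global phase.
I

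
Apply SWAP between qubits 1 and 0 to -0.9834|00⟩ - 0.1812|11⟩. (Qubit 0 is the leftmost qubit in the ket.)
-0.9834|00⟩ - 0.1812|11⟩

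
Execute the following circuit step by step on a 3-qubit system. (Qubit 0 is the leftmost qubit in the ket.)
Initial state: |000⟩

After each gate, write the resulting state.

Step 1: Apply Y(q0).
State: i|100⟩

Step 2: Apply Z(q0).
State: -i|100⟩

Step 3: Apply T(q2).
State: -i|100⟩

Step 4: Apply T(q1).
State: -i|100⟩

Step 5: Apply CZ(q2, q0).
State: -i|100⟩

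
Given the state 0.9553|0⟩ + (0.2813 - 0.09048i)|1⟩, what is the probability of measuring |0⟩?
0.9126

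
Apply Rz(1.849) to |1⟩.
(0.6022 + 0.7983i)|1⟩

Rz(1.849) = [[e^(−iθ/2), 0], [0, e^(iθ/2)]] with e^(±iθ/2) = cos(θ/2) ± i·sin(θ/2); θ = 1.849, cos(θ/2) ≈ 0.602234, sin(θ/2) ≈ 0.79832.
With a = amp(|0⟩) = 0 and b = amp(|1⟩) = 1:
new amp(|0⟩) = (0.602234 - 0.79832i)·a = 0
new amp(|1⟩) = (0.602234 + 0.79832i)·b = (0.6022 + 0.7983i)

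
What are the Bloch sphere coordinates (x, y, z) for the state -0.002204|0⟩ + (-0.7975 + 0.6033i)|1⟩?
(0.003515, -0.002659, -1)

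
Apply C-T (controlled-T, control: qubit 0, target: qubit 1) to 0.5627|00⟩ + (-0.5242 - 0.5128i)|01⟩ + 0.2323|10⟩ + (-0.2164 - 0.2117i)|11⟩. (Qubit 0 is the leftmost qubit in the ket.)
0.5627|00⟩ + (-0.5242 - 0.5128i)|01⟩ + 0.2323|10⟩ + (-0.003323 - 0.3027i)|11⟩

C-T leaves the control-|0⟩ kets |00⟩, |01⟩ unchanged and applies T to qubit 1 on the control-|1⟩ pair (|10⟩, |11⟩).
T = [[1, 0], [0, (1/√2 + (1/√2)i)]].
With a = amp(|10⟩) = 0.2323 and b = amp(|11⟩) = (-0.2164 - 0.2117i):
new amp(|10⟩) = (1)·a = 0.2323
new amp(|11⟩) = (1/√2 + (1/√2)i)·b = (-0.003323 - 0.3027i)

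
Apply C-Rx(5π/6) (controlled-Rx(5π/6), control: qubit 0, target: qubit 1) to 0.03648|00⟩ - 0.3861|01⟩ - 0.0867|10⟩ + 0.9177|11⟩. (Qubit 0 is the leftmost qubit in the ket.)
0.03648|00⟩ - 0.3861|01⟩ + (-0.02244 - 0.8864i)|10⟩ + (0.2375 + 0.08375i)|11⟩

C-Rx(5π/6) leaves the control-|0⟩ kets |00⟩, |01⟩ unchanged and applies Rx(5π/6) to qubit 1 on the control-|1⟩ pair (|10⟩, |11⟩).
Rx(5π/6) = [[cos(θ/2), −i·sin(θ/2)], [−i·sin(θ/2), cos(θ/2)]]; θ = 5π/6, cos(θ/2) ≈ 0.258819, sin(θ/2) ≈ 0.965926.
With a = amp(|10⟩) = -0.0867 and b = amp(|11⟩) = 0.9177:
new amp(|10⟩) = (0.258819)·a + (-0.965926i)·b = (-0.02244 - 0.8864i)
new amp(|11⟩) = (-0.965926i)·a + (0.258819)·b = (0.2375 + 0.08375i)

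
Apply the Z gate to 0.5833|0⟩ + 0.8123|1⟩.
0.5833|0⟩ - 0.8123|1⟩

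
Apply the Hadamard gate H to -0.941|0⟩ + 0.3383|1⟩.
-0.4262|0⟩ - 0.9046|1⟩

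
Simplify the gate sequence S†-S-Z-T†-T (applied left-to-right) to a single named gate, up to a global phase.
Z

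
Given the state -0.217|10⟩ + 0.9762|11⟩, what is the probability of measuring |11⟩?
0.953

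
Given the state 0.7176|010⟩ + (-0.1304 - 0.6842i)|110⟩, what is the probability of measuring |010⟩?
0.5149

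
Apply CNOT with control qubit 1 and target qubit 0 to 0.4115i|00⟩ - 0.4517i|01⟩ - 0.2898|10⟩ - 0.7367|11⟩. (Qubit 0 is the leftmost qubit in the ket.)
0.4115i|00⟩ - 0.7367|01⟩ - 0.2898|10⟩ - 0.4517i|11⟩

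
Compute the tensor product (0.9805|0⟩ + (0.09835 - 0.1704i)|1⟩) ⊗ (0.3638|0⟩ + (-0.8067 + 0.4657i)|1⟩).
0.3567|00⟩ + (-0.791 + 0.4566i)|01⟩ + (0.03578 - 0.06199i)|10⟩ + (0.00001634 + 0.1833i)|11⟩

amp(|b₁b₂…⟩) = product of the factor amplitudes for bits b₁, b₂, …; only kets whose every factor amplitude is nonzero survive.
|00⟩: (0.9805)(0.3638) = 0.3567
|01⟩: (0.9805)(-0.8067 + 0.4657i) = (-0.791 + 0.4566i)
|10⟩: (0.09835 - 0.1704i)(0.3638) = (0.03578 - 0.06199i)
|11⟩: (0.09835 - 0.1704i)(-0.8067 + 0.4657i) = (0.00001634 + 0.1833i)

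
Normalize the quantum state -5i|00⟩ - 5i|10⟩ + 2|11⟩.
-0.6804i|00⟩ - 0.6804i|10⟩ + 0.2722|11⟩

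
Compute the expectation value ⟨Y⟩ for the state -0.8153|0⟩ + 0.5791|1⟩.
0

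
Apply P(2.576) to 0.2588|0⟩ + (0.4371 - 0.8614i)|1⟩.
0.2588|0⟩ + (0.09261 + 0.9615i)|1⟩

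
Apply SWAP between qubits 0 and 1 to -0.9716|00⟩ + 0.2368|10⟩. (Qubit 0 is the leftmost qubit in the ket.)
-0.9716|00⟩ + 0.2368|01⟩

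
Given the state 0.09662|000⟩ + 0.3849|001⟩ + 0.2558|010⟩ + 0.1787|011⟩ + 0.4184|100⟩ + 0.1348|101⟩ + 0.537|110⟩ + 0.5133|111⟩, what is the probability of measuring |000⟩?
0.009335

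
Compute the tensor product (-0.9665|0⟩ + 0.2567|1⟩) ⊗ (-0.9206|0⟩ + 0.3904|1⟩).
0.8898|00⟩ - 0.3773|01⟩ - 0.2363|10⟩ + 0.1002|11⟩

amp(|b₁b₂…⟩) = product of the factor amplitudes for bits b₁, b₂, …; only kets whose every factor amplitude is nonzero survive.
|00⟩: (-0.9665)(-0.9206) = 0.8898
|01⟩: (-0.9665)(0.3904) = -0.3773
|10⟩: (0.2567)(-0.9206) = -0.2363
|11⟩: (0.2567)(0.3904) = 0.1002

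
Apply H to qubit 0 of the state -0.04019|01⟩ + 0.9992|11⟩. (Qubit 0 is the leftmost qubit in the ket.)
0.6781|01⟩ - 0.735|11⟩

H on qubit 0 mixes each pair of kets that differ only in qubit 0: amplitudes (a, b) of (|…0…⟩, |…1…⟩) become ((a + b)/√2, (a − b)/√2). Kets absent from the input have amplitude 0.
(|01⟩, |11⟩): (a, b) = (-0.04019, 0.9992) → (0.6781, -0.735)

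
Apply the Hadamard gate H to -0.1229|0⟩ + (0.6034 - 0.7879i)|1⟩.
(0.3398 - 0.5571i)|0⟩ + (-0.5136 + 0.5571i)|1⟩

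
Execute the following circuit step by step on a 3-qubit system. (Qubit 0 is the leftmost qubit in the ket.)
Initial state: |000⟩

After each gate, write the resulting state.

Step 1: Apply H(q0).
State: 1/√2|000⟩ + 1/√2|100⟩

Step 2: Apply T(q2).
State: 1/√2|000⟩ + 1/√2|100⟩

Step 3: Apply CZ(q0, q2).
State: 1/√2|000⟩ + 1/√2|100⟩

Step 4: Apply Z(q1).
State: 1/√2|000⟩ + 1/√2|100⟩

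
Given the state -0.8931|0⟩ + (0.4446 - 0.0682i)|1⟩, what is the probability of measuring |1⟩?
0.2023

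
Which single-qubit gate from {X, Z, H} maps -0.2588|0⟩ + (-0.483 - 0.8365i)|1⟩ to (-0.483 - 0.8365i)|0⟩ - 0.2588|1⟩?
X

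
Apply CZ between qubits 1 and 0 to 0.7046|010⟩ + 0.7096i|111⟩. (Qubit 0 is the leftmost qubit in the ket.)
0.7046|010⟩ - 0.7096i|111⟩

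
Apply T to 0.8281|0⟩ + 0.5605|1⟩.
0.8281|0⟩ + (0.3963 + 0.3963i)|1⟩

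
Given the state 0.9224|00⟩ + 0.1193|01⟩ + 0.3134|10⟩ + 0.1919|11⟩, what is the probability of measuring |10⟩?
0.09822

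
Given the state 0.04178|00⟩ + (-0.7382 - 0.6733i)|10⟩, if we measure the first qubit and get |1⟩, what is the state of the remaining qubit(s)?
(-0.7388 - 0.6739i)|0⟩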